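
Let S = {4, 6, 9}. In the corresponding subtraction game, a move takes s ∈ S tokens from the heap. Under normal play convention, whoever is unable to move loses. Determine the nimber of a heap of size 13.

0

G(0) = 0
G(1) = mex{} = 0
G(2) = mex{} = 0
G(3) = mex{} = 0
G(4) = mex{0} = 1
G(5) = mex{0} = 1
G(6) = mex{0,0} = 1
G(7) = mex{0,0} = 1
G(8) = mex{1,0} = 2
G(9) = mex{1,0,0} = 2
G(10) = mex{1,1,0} = 2
G(11) = mex{1,1,0} = 2
G(12) = mex{2,1,0} = 3
G(13) = mex{2,1,1} = 0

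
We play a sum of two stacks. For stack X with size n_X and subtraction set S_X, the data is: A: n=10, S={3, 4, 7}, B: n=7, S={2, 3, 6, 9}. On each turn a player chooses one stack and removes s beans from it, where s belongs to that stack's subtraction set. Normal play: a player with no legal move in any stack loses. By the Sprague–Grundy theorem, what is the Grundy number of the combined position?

Stack A, S = {3, 4, 7}:
n :  0  1  2  3  4  5  6  7  8  9 10
G :  0  0  0  1  1  1  2  2  2  3  0
G_A(10) = 0.
Stack B, S = {2, 3, 6, 9}:
n : 0 1 2 3 4 5 6 7
G : 0 0 1 1 2 0 3 1
G_B(7) = 1.
Combined Grundy value = 0 ⊕ 1 = 1.

1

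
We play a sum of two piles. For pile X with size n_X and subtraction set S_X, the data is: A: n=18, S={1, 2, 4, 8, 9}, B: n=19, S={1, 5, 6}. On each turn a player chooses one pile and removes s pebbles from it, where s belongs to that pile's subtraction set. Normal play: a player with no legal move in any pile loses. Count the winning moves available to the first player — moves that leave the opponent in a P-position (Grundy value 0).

0

Pile A, S = {1, 2, 4, 8, 9}:
n :  0  1  2  3  4  5  6  7  8  9 10 11 12 13 14 15 16 17 18
G :  0  1  2  0  1  2  0  1  2  3  4  5  3  0  1  2  0  1  2
G_A(18) = 2.
Pile B, S = {1, 5, 6}:
n :  0  1  2  3  4  5  6  7  8  9 10 11 12 13 14 15 16 17 18 19
G :  0  1  0  1  0  1  2  3  2  3  2  0  1  0  1  0  1  2  3  2
G_B(19) = 2.
Combined Grundy value = 2 ⊕ 2 = 0.
A winning move leaves total XOR = 0, i.e. changes one component's Grundy value g to g ⊕ X where X is the current total.
Pile A: target g' = 2⊕0 = 2, but every legal move changes the Grundy value (mex property), so 0 moves.
Pile B: target g' = 2⊕0 = 2, but every legal move changes the Grundy value (mex property), so 0 moves.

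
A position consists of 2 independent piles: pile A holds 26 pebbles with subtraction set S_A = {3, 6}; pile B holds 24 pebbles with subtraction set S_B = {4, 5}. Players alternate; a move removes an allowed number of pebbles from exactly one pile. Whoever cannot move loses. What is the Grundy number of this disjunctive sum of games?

Pile A, S = {3, 6}:
G(0) = 0
G(1) = mex{} = 0
G(2) = mex{} = 0
G(3) = mex{0} = 1
G(4) = mex{0} = 1
G(5) = mex{0} = 1
G(6) = mex{1,0} = 2
G(7) = mex{1,0} = 2
G(8) = mex{1,0} = 2
G(9) = mex{2,1} = 0
G(10) = mex{2,1} = 0
G(11) = mex{2,1} = 0
G(12) = mex{0,2} = 1
G(13) = mex{0,2} = 1
G(14) = mex{0,2} = 1
G(15) = mex{1,0} = 2
G(16) = mex{1,0} = 2
G(17) = mex{1,0} = 2
G(18) = mex{2,1} = 0
G(19) = mex{2,1} = 0
G(20) = mex{2,1} = 0
G(21) = mex{0,2} = 1
G(22) = mex{0,2} = 1
G(23) = mex{0,2} = 1
G(24) = mex{1,0} = 2
G(25) = mex{1,0} = 2
G(26) = mex{1,0} = 2
G_A(26) = 2.
Pile B, S = {4, 5}:
G(0) = 0
G(1) = mex{} = 0
G(2) = mex{} = 0
G(3) = mex{} = 0
G(4) = mex{0} = 1
G(5) = mex{0,0} = 1
G(6) = mex{0,0} = 1
G(7) = mex{0,0} = 1
G(8) = mex{1,0} = 2
G(9) = mex{1,1} = 0
G(10) = mex{1,1} = 0
G(11) = mex{1,1} = 0
G(12) = mex{2,1} = 0
G(13) = mex{0,2} = 1
G(14) = mex{0,0} = 1
G(15) = mex{0,0} = 1
G(16) = mex{0,0} = 1
G(17) = mex{1,0} = 2
G(18) = mex{1,1} = 0
G(19) = mex{1,1} = 0
G(20) = mex{1,1} = 0
G(21) = mex{2,1} = 0
G(22) = mex{0,2} = 1
G(23) = mex{0,0} = 1
G(24) = mex{0,0} = 1
G_B(24) = 1.
Combined Grundy value = 2 ⊕ 1 = 3.

3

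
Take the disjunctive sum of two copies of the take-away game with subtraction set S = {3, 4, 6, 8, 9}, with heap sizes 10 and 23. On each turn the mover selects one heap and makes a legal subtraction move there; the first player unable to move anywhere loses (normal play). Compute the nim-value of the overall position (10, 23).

All heaps use S = {3, 4, 6, 8, 9}:
n :  0  1  2  3  4  5  6  7  8  9 10 11 12 13 14 15 16 17 18 19 20 21 22 23
G :  0  0  0  1  1  1  2  2  2  3  3  3  0  0  0  1  1  1  2  2  2  3  3  3
Heap A: G(10) = 3.
Heap B: G(23) = 3.
Combined Grundy value = 3 ⊕ 3 = 0.

0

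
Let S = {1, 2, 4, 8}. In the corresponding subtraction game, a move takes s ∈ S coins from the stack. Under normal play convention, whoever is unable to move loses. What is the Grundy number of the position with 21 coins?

0

n :  0  1  2  3  4  5  6  7  8  9 10 11 12 13 14 15 16 17 18 19 20 21
G :  0  1  2  0  1  2  0  1  2  0  1  2  0  1  2  0  1  2  0  1  2  0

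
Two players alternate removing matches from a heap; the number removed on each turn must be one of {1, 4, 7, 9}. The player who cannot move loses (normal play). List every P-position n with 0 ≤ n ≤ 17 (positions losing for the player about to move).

G(0) = 0
G(1) = mex{0} = 1
G(2) = mex{1} = 0
G(3) = mex{0} = 1
G(4) = mex{1,0} = 2
G(5) = mex{2,1} = 0
G(6) = mex{0,0} = 1
G(7) = mex{1,1,0} = 2
G(8) = mex{2,2,1} = 0
G(9) = mex{0,0,0,0} = 1
G(10) = mex{1,1,1,1} = 0
G(11) = mex{0,2,2,0} = 1
G(12) = mex{1,0,0,1} = 2
G(13) = mex{2,1,1,2} = 0
G(14) = mex{0,0,2,0} = 1
G(15) = mex{1,1,0,1} = 2
G(16) = mex{2,2,1,2} = 0
G(17) = mex{0,0,0,0} = 1
P-positions are exactly the n with G(n) = 0.

0, 2, 5, 8, 10, 13, 16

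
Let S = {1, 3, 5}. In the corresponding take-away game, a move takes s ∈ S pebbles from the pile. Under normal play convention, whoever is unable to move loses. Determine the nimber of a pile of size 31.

1

n :  0  1  2  3  4  5  6  7  8  9 10 11 12 13 14 15 16 17 18 19 20 21 22 23 24 25 26 27 28 29 30 31
G :  0  1  0  1  0  1  0  1  0  1  0  1  0  1  0  1  0  1  0  1  0  1  0  1  0  1  0  1  0  1  0  1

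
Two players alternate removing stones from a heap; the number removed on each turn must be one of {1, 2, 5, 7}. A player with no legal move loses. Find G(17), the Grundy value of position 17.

2

n :  0  1  2  3  4  5  6  7  8  9 10 11 12 13 14 15 16 17
G :  0  1  2  0  1  2  0  1  2  0  1  2  0  1  2  0  1  2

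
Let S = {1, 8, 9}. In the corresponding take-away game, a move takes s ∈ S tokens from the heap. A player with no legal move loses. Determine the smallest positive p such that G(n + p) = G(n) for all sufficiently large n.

n :  0  1  2  3  4  5  6  7  8  9 10 11 12 13 14 15 16 17 18 19 20 21 22 23 24 25 26 27 28 29 30 31 32 33
G :  0  1  0  1  0  1  0  1  2  3  2  3  2  3  2  3  0  1  0  1  0  1  0  1  2  3  2  3  2  3  2  3  0  1
G(n+16) = G(n) holds for n = 0,…,8 (a full window of length max(S) = 9), so the sequence is purely periodic with period 16.

16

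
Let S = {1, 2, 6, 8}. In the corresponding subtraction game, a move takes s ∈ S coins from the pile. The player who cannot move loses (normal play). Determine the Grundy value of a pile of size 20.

G(0) = 0
G(1) = mex{0} = 1
G(2) = mex{1,0} = 2
G(3) = mex{2,1} = 0
G(4) = mex{0,2} = 1
G(5) = mex{1,0} = 2
G(6) = mex{2,1,0} = 3
G(7) = mex{3,2,1} = 0
G(8) = mex{0,3,2,0} = 1
G(9) = mex{1,0,0,1} = 2
G(10) = mex{2,1,1,2} = 0
G(11) = mex{0,2,2,0} = 1
G(12) = mex{1,0,3,1} = 2
G(13) = mex{2,1,0,2} = 3
G(14) = mex{3,2,1,3} = 0
G(15) = mex{0,3,2,0} = 1
G(16) = mex{1,0,0,1} = 2
G(17) = mex{2,1,1,2} = 0
G(18) = mex{0,2,2,0} = 1
G(19) = mex{1,0,3,1} = 2
G(20) = mex{2,1,0,2} = 3

3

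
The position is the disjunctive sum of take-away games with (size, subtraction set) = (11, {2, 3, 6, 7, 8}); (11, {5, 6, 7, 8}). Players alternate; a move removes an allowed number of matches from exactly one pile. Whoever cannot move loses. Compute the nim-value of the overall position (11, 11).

1

Pile A, S = {2, 3, 6, 7, 8}:
n :  0  1  2  3  4  5  6  7  8  9 10 11
G :  0  0  1  1  2  0  3  1  2  2  0  3
G_A(11) = 3.
Pile B, S = {5, 6, 7, 8}:
n :  0  1  2  3  4  5  6  7  8  9 10 11
G :  0  0  0  0  0  1  1  1  1  1  2  2
G_B(11) = 2.
Combined Grundy value = 3 ⊕ 2 = 1.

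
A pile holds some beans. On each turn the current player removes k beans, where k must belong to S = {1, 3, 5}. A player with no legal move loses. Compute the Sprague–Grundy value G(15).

G(0) = 0
G(1) = mex{0} = 1
G(2) = mex{1} = 0
G(3) = mex{0,0} = 1
G(4) = mex{1,1} = 0
G(5) = mex{0,0,0} = 1
G(6) = mex{1,1,1} = 0
G(7) = mex{0,0,0} = 1
G(8) = mex{1,1,1} = 0
G(9) = mex{0,0,0} = 1
G(10) = mex{1,1,1} = 0
G(11) = mex{0,0,0} = 1
G(12) = mex{1,1,1} = 0
G(13) = mex{0,0,0} = 1
G(14) = mex{1,1,1} = 0
G(15) = mex{0,0,0} = 1

1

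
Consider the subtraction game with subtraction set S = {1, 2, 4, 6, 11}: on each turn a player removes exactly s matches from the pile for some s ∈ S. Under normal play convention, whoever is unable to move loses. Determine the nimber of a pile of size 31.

n :  0  1  2  3  4  5  6  7  8  9 10 11 12 13 14 15 16 17 18 19 20 21 22 23 24 25 26 27 28 29 30 31
G :  0  1  2  0  1  2  3  4  0  1  2  3  4  0  1  2  0  1  2  3  4  0  1  2  3  4  0  1  2  0  1  2

2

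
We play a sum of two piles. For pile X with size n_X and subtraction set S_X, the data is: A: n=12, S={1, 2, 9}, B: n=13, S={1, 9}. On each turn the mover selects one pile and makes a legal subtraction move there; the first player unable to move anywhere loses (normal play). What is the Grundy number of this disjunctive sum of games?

Pile A, S = {1, 2, 9}:
n :  0  1  2  3  4  5  6  7  8  9 10 11 12
G :  0  1  2  0  1  2  0  1  2  3  0  1  2
G_A(12) = 2.
Pile B, S = {1, 9}:
n :  0  1  2  3  4  5  6  7  8  9 10 11 12 13
G :  0  1  0  1  0  1  0  1  0  1  0  1  0  1
G_B(13) = 1.
Combined Grundy value = 2 ⊕ 1 = 3.

3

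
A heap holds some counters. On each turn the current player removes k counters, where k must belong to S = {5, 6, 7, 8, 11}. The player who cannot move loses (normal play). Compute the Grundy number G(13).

2

G(0) = 0
G(1) = mex{} = 0
G(2) = mex{} = 0
G(3) = mex{} = 0
G(4) = mex{} = 0
G(5) = mex{0} = 1
G(6) = mex{0,0} = 1
G(7) = mex{0,0,0} = 1
G(8) = mex{0,0,0,0} = 1
G(9) = mex{0,0,0,0} = 1
G(10) = mex{1,0,0,0} = 2
G(11) = mex{1,1,0,0,0} = 2
G(12) = mex{1,1,1,0,0} = 2
G(13) = mex{1,1,1,1,0} = 2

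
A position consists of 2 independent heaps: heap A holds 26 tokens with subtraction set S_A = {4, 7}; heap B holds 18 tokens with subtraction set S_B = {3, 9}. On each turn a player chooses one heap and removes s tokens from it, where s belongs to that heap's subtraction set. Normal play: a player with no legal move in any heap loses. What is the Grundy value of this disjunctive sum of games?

Heap A, S = {4, 7}:
n :  0  1  2  3  4  5  6  7  8  9 10 11 12 13 14 15 16 17 18 19 20 21 22 23 24 25 26
G :  0  0  0  0  1  1  1  1  2  2  2  0  0  0  0  1  1  1  1  2  2  2  0  0  0  0  1
G_A(26) = 1.
Heap B, S = {3, 9}:
n :  0  1  2  3  4  5  6  7  8  9 10 11 12 13 14 15 16 17 18
G :  0  0  0  1  1  1  0  0  0  1  1  1  0  0  0  1  1  1  0
G_B(18) = 0.
Combined Grundy value = 1 ⊕ 0 = 1.

1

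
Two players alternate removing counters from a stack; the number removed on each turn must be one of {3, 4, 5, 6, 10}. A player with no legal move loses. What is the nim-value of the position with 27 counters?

3

G(0) = 0
G(1) = mex{} = 0
G(2) = mex{} = 0
G(3) = mex{0} = 1
G(4) = mex{0,0} = 1
G(5) = mex{0,0,0} = 1
G(6) = mex{1,0,0,0} = 2
G(7) = mex{1,1,0,0} = 2
G(8) = mex{1,1,1,0} = 2
G(9) = mex{2,1,1,1} = 0
G(10) = mex{2,2,1,1,0} = 3
G(11) = mex{2,2,2,1,0} = 3
G(12) = mex{0,2,2,2,0} = 1
G(13) = mex{3,0,2,2,1} = 4
G(14) = mex{3,3,0,2,1} = 4
G(15) = mex{1,3,3,0,1} = 2
G(16) = mex{4,1,3,3,2} = 0
G(17) = mex{4,4,1,3,2} = 0
G(18) = mex{2,4,4,1,2} = 0
G(19) = mex{0,2,4,4,0} = 1
G(20) = mex{0,0,2,4,3} = 1
G(21) = mex{0,0,0,2,3} = 1
G(22) = mex{1,0,0,0,1} = 2
G(23) = mex{1,1,0,0,4} = 2
G(24) = mex{1,1,1,0,4} = 2
G(25) = mex{2,1,1,1,2} = 0
G(26) = mex{2,2,1,1,0} = 3
G(27) = mex{2,2,2,1,0} = 3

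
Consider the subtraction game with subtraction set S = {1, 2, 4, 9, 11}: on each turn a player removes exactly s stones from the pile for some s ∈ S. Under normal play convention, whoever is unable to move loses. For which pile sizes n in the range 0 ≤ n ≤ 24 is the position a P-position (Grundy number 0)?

n :  0  1  2  3  4  5  6  7  8  9 10 11 12 13 14 15 16 17 18 19 20 21 22 23 24
G :  0  1  2  0  1  2  0  1  2  3  4  5  3  0  1  2  0  1  2  0  1  2  3  4  5
P-positions are exactly the n with G(n) = 0.

0, 3, 6, 13, 16, 19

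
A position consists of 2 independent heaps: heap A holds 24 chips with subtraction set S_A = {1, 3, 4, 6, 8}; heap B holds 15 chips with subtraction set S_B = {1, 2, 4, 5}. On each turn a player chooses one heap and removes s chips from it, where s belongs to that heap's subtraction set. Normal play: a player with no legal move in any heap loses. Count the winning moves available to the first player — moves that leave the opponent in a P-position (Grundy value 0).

5

Heap A, S = {1, 3, 4, 6, 8}:
G(0) = 0
G(1) = mex{0} = 1
G(2) = mex{1} = 0
G(3) = mex{0,0} = 1
G(4) = mex{1,1,0} = 2
G(5) = mex{2,0,1} = 3
G(6) = mex{3,1,0,0} = 2
G(7) = mex{2,2,1,1} = 0
G(8) = mex{0,3,2,0,0} = 1
G(9) = mex{1,2,3,1,1} = 0
G(10) = mex{0,0,2,2,0} = 1
G(11) = mex{1,1,0,3,1} = 2
G(12) = mex{2,0,1,2,2} = 3
G(13) = mex{3,1,0,0,3} = 2
G(14) = mex{2,2,1,1,2} = 0
G(15) = mex{0,3,2,0,0} = 1
G(16) = mex{1,2,3,1,1} = 0
G(17) = mex{0,0,2,2,0} = 1
G(18) = mex{1,1,0,3,1} = 2
G(19) = mex{2,0,1,2,2} = 3
G(20) = mex{3,1,0,0,3} = 2
G(21) = mex{2,2,1,1,2} = 0
G(22) = mex{0,3,2,0,0} = 1
G(23) = mex{1,2,3,1,1} = 0
G(24) = mex{0,0,2,2,0} = 1
G_A(24) = 1.
Heap B, S = {1, 2, 4, 5}:
n :  0  1  2  3  4  5  6  7  8  9 10 11 12 13 14 15
G :  0  1  2  0  1  2  0  1  2  0  1  2  0  1  2  0
G_B(15) = 0.
Combined Grundy value = 1 ⊕ 0 = 1.
A winning move leaves total XOR = 0, i.e. changes one component's Grundy value g to g ⊕ X where X is the current total.
Heap A: need g' = 1⊕1 = 0. Options: 24−1→G=0, 24−3→G=0, 24−4→G=2, 24−6→G=2, 24−8→G=0. Hits: 3.
Heap B: need g' = 0⊕1 = 1. Options: 15−1→G=2, 15−2→G=1, 15−4→G=2, 15−5→G=1. Hits: 2.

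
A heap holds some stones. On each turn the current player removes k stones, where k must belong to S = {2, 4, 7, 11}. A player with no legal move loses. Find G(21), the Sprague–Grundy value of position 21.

G(0) = 0
G(1) = mex{} = 0
G(2) = mex{0} = 1
G(3) = mex{0} = 1
G(4) = mex{1,0} = 2
G(5) = mex{1,0} = 2
G(6) = mex{2,1} = 0
G(7) = mex{2,1,0} = 3
G(8) = mex{0,2,0} = 1
G(9) = mex{3,2,1} = 0
G(10) = mex{1,0,1} = 2
G(11) = mex{0,3,2,0} = 1
G(12) = mex{2,1,2,0} = 3
G(13) = mex{1,0,0,1} = 2
G(14) = mex{3,2,3,1} = 0
G(15) = mex{2,1,1,2} = 0
G(16) = mex{0,3,0,2} = 1
G(17) = mex{0,2,2,0} = 1
G(18) = mex{1,0,1,3} = 2
G(19) = mex{1,0,3,1} = 2
G(20) = mex{2,1,2,0} = 3
G(21) = mex{2,1,0,2} = 3

3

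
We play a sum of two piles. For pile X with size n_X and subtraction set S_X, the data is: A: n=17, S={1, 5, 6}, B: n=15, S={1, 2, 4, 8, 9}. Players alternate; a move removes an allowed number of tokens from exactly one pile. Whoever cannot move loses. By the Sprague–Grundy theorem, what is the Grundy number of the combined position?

Pile A, S = {1, 5, 6}:
G(0) = 0
G(1) = mex{0} = 1
G(2) = mex{1} = 0
G(3) = mex{0} = 1
G(4) = mex{1} = 0
G(5) = mex{0,0} = 1
G(6) = mex{1,1,0} = 2
G(7) = mex{2,0,1} = 3
G(8) = mex{3,1,0} = 2
G(9) = mex{2,0,1} = 3
G(10) = mex{3,1,0} = 2
G(11) = mex{2,2,1} = 0
G(12) = mex{0,3,2} = 1
G(13) = mex{1,2,3} = 0
G(14) = mex{0,3,2} = 1
G(15) = mex{1,2,3} = 0
G(16) = mex{0,0,2} = 1
G(17) = mex{1,1,0} = 2
G_A(17) = 2.
Pile B, S = {1, 2, 4, 8, 9}:
G(0) = 0
G(1) = mex{0} = 1
G(2) = mex{1,0} = 2
G(3) = mex{2,1} = 0
G(4) = mex{0,2,0} = 1
G(5) = mex{1,0,1} = 2
G(6) = mex{2,1,2} = 0
G(7) = mex{0,2,0} = 1
G(8) = mex{1,0,1,0} = 2
G(9) = mex{2,1,2,1,0} = 3
G(10) = mex{3,2,0,2,1} = 4
G(11) = mex{4,3,1,0,2} = 5
G(12) = mex{5,4,2,1,0} = 3
G(13) = mex{3,5,3,2,1} = 0
G(14) = mex{0,3,4,0,2} = 1
G(15) = mex{1,0,5,1,0} = 2
G_B(15) = 2.
Combined Grundy value = 2 ⊕ 2 = 0.

0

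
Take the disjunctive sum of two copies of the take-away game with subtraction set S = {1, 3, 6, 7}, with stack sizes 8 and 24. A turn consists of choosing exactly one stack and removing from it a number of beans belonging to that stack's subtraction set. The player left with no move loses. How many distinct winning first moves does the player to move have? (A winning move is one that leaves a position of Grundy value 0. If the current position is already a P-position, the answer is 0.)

All stacks use S = {1, 3, 6, 7}:
n :  0  1  2  3  4  5  6  7  8  9 10 11 12 13 14 15 16 17 18 19 20 21 22 23 24
G :  0  1  0  1  0  1  2  3  2  3  2  3  0  1  0  1  0  1  2  3  2  3  2  3  0
Stack A: G(8) = 2.
Stack B: G(24) = 0.
Combined Grundy value = 2 ⊕ 0 = 2.
A winning move leaves total XOR = 0, i.e. changes one component's Grundy value g to g ⊕ X where X is the current total.
Stack A: need g' = 2⊕2 = 0. Options: 8−1→G=3, 8−3→G=1, 8−6→G=0, 8−7→G=1. Hits: 1.
Stack B: need g' = 0⊕2 = 2. Options: 24−1→G=3, 24−3→G=3, 24−6→G=2, 24−7→G=1. Hits: 1.

2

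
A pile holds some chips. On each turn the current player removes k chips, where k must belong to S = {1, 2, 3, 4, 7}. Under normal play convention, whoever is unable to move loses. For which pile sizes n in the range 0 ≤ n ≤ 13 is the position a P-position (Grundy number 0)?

0, 5, 10

G(0) = 0
G(1) = mex{0} = 1
G(2) = mex{1,0} = 2
G(3) = mex{2,1,0} = 3
G(4) = mex{3,2,1,0} = 4
G(5) = mex{4,3,2,1} = 0
G(6) = mex{0,4,3,2} = 1
G(7) = mex{1,0,4,3,0} = 2
G(8) = mex{2,1,0,4,1} = 3
G(9) = mex{3,2,1,0,2} = 4
G(10) = mex{4,3,2,1,3} = 0
G(11) = mex{0,4,3,2,4} = 1
G(12) = mex{1,0,4,3,0} = 2
G(13) = mex{2,1,0,4,1} = 3
P-positions are exactly the n with G(n) = 0.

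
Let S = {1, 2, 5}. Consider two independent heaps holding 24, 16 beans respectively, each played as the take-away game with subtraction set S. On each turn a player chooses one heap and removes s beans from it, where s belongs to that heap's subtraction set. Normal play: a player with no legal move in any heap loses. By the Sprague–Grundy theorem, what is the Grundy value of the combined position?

All heaps use S = {1, 2, 5}:
n :  0  1  2  3  4  5  6  7  8  9 10 11 12 13 14 15 16 17 18 19 20 21 22 23 24
G :  0  1  2  0  1  2  0  1  2  0  1  2  0  1  2  0  1  2  0  1  2  0  1  2  0
Heap A: G(24) = 0.
Heap B: G(16) = 1.
Combined Grundy value = 0 ⊕ 1 = 1.

1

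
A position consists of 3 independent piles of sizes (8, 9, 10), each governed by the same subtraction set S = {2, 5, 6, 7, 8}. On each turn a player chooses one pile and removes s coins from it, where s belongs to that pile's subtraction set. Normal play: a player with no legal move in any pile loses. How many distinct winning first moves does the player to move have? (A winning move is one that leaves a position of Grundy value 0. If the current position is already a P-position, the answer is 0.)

6

All piles use S = {2, 5, 6, 7, 8}:
n :  0  1  2  3  4  5  6  7  8  9 10
G :  0  0  1  1  0  2  1  3  2  2  3
Pile A: G(8) = 2.
Pile B: G(9) = 2.
Pile C: G(10) = 3.
Combined Grundy value = 2 ⊕ 2 ⊕ 3 = 3.
A winning move leaves total XOR = 0, i.e. changes one component's Grundy value g to g ⊕ X where X is the current total.
Pile A: need g' = 2⊕3 = 1. Options: 8−2→G=1, 8−5→G=1, 8−6→G=1, 8−7→G=0, 8−8→G=0. Hits: 3.
Pile B: need g' = 2⊕3 = 1. Options: 9−2→G=3, 9−5→G=0, 9−6→G=1, 9−7→G=1, 9−8→G=0. Hits: 2.
Pile C: need g' = 3⊕3 = 0. Options: 10−2→G=2, 10−5→G=2, 10−6→G=0, 10−7→G=1, 10−8→G=1. Hits: 1.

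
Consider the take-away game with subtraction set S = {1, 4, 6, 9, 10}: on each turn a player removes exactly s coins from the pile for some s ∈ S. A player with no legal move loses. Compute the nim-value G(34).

n :  0  1  2  3  4  5  6  7  8  9 10 11 12 13 14 15 16 17 18 19 20 21 22 23 24 25 26 27 28 29 30 31 32 33 34
G :  0  1  0  1  2  0  1  0  1  2  3  2  3  4  5  3  2  3  0  1  0  1  5  0  1  0  1  2  3  2  3  4  2  3  2

2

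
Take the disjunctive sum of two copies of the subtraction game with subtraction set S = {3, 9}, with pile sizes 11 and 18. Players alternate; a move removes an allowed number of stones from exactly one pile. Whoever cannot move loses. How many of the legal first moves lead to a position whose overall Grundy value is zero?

4

All piles use S = {3, 9}:
G(0) = 0
G(1) = mex{} = 0
G(2) = mex{} = 0
G(3) = mex{0} = 1
G(4) = mex{0} = 1
G(5) = mex{0} = 1
G(6) = mex{1} = 0
G(7) = mex{1} = 0
G(8) = mex{1} = 0
G(9) = mex{0,0} = 1
G(10) = mex{0,0} = 1
G(11) = mex{0,0} = 1
G(12) = mex{1,1} = 0
G(13) = mex{1,1} = 0
G(14) = mex{1,1} = 0
G(15) = mex{0,0} = 1
G(16) = mex{0,0} = 1
G(17) = mex{0,0} = 1
G(18) = mex{1,1} = 0
Pile A: G(11) = 1.
Pile B: G(18) = 0.
Combined Grundy value = 1 ⊕ 0 = 1.
A winning move leaves total XOR = 0, i.e. changes one component's Grundy value g to g ⊕ X where X is the current total.
Pile A: need g' = 1⊕1 = 0. Options: 11−3→G=0, 11−9→G=0. Hits: 2.
Pile B: need g' = 0⊕1 = 1. Options: 18−3→G=1, 18−9→G=1. Hits: 2.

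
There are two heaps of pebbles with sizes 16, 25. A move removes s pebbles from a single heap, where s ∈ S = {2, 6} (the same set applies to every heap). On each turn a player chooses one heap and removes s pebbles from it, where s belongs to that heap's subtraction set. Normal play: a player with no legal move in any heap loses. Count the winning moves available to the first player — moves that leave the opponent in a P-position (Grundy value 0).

0

All heaps use S = {2, 6}:
G(0) = 0
G(1) = mex{} = 0
G(2) = mex{0} = 1
G(3) = mex{0} = 1
G(4) = mex{1} = 0
G(5) = mex{1} = 0
G(6) = mex{0,0} = 1
G(7) = mex{0,0} = 1
G(8) = mex{1,1} = 0
G(9) = mex{1,1} = 0
G(10) = mex{0,0} = 1
G(11) = mex{0,0} = 1
G(12) = mex{1,1} = 0
G(13) = mex{1,1} = 0
G(14) = mex{0,0} = 1
G(15) = mex{0,0} = 1
G(16) = mex{1,1} = 0
G(17) = mex{1,1} = 0
G(18) = mex{0,0} = 1
G(19) = mex{0,0} = 1
G(20) = mex{1,1} = 0
G(21) = mex{1,1} = 0
G(22) = mex{0,0} = 1
G(23) = mex{0,0} = 1
G(24) = mex{1,1} = 0
G(25) = mex{1,1} = 0
Heap A: G(16) = 0.
Heap B: G(25) = 0.
Combined Grundy value = 0 ⊕ 0 = 0.
A winning move leaves total XOR = 0, i.e. changes one component's Grundy value g to g ⊕ X where X is the current total.
Heap A: target g' = 0⊕0 = 0, but every legal move changes the Grundy value (mex property), so 0 moves.
Heap B: target g' = 0⊕0 = 0, but every legal move changes the Grundy value (mex property), so 0 moves.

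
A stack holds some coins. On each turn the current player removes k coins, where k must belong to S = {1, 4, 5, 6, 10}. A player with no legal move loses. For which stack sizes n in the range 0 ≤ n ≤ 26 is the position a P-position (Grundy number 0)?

0, 2, 9, 11, 18, 20

G(0) = 0
G(1) = mex{0} = 1
G(2) = mex{1} = 0
G(3) = mex{0} = 1
G(4) = mex{1,0} = 2
G(5) = mex{2,1,0} = 3
G(6) = mex{3,0,1,0} = 2
G(7) = mex{2,1,0,1} = 3
G(8) = mex{3,2,1,0} = 4
G(9) = mex{4,3,2,1} = 0
G(10) = mex{0,2,3,2,0} = 1
G(11) = mex{1,3,2,3,1} = 0
G(12) = mex{0,4,3,2,0} = 1
G(13) = mex{1,0,4,3,1} = 2
G(14) = mex{2,1,0,4,2} = 3
G(15) = mex{3,0,1,0,3} = 2
G(16) = mex{2,1,0,1,2} = 3
G(17) = mex{3,2,1,0,3} = 4
G(18) = mex{4,3,2,1,4} = 0
G(19) = mex{0,2,3,2,0} = 1
G(20) = mex{1,3,2,3,1} = 0
G(21) = mex{0,4,3,2,0} = 1
G(22) = mex{1,0,4,3,1} = 2
G(23) = mex{2,1,0,4,2} = 3
G(24) = mex{3,0,1,0,3} = 2
G(25) = mex{2,1,0,1,2} = 3
G(26) = mex{3,2,1,0,3} = 4
P-positions are exactly the n with G(n) = 0.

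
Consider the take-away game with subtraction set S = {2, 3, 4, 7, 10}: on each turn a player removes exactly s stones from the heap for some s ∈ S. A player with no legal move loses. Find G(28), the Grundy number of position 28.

G(0) = 0
G(1) = mex{} = 0
G(2) = mex{0} = 1
G(3) = mex{0,0} = 1
G(4) = mex{1,0,0} = 2
G(5) = mex{1,1,0} = 2
G(6) = mex{2,1,1} = 0
G(7) = mex{2,2,1,0} = 3
G(8) = mex{0,2,2,0} = 1
G(9) = mex{3,0,2,1} = 4
G(10) = mex{1,3,0,1,0} = 2
G(11) = mex{4,1,3,2,0} = 5
G(12) = mex{2,4,1,2,1} = 0
G(13) = mex{5,2,4,0,1} = 3
G(14) = mex{0,5,2,3,2} = 1
G(15) = mex{3,0,5,1,2} = 4
G(16) = mex{1,3,0,4,0} = 2
G(17) = mex{4,1,3,2,3} = 0
G(18) = mex{2,4,1,5,1} = 0
G(19) = mex{0,2,4,0,4} = 1
G(20) = mex{0,0,2,3,2} = 1
G(21) = mex{1,0,0,1,5} = 2
G(22) = mex{1,1,0,4,0} = 2
G(23) = mex{2,1,1,2,3} = 0
G(24) = mex{2,2,1,0,1} = 3
G(25) = mex{0,2,2,0,4} = 1
G(26) = mex{3,0,2,1,2} = 4
G(27) = mex{1,3,0,1,0} = 2
G(28) = mex{4,1,3,2,0} = 5

5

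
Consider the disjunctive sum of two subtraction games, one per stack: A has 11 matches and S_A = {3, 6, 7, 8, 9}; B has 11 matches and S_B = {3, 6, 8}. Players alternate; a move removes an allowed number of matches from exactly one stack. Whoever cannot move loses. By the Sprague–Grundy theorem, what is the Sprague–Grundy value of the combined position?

3

Stack A, S = {3, 6, 7, 8, 9}:
G(0) = 0
G(1) = mex{} = 0
G(2) = mex{} = 0
G(3) = mex{0} = 1
G(4) = mex{0} = 1
G(5) = mex{0} = 1
G(6) = mex{1,0} = 2
G(7) = mex{1,0,0} = 2
G(8) = mex{1,0,0,0} = 2
G(9) = mex{2,1,0,0,0} = 3
G(10) = mex{2,1,1,0,0} = 3
G(11) = mex{2,1,1,1,0} = 3
G_A(11) = 3.
Stack B, S = {3, 6, 8}:
G(0) = 0
G(1) = mex{} = 0
G(2) = mex{} = 0
G(3) = mex{0} = 1
G(4) = mex{0} = 1
G(5) = mex{0} = 1
G(6) = mex{1,0} = 2
G(7) = mex{1,0} = 2
G(8) = mex{1,0,0} = 2
G(9) = mex{2,1,0} = 3
G(10) = mex{2,1,0} = 3
G(11) = mex{2,1,1} = 0
G_B(11) = 0.
Combined Grundy value = 3 ⊕ 0 = 3.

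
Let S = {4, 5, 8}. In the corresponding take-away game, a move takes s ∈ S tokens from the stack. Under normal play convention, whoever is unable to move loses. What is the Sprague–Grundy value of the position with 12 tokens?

0

G(0) = 0
G(1) = mex{} = 0
G(2) = mex{} = 0
G(3) = mex{} = 0
G(4) = mex{0} = 1
G(5) = mex{0,0} = 1
G(6) = mex{0,0} = 1
G(7) = mex{0,0} = 1
G(8) = mex{1,0,0} = 2
G(9) = mex{1,1,0} = 2
G(10) = mex{1,1,0} = 2
G(11) = mex{1,1,0} = 2
G(12) = mex{2,1,1} = 0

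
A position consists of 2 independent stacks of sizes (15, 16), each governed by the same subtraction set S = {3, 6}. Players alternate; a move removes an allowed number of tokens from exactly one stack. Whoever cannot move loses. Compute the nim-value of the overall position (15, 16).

0

All stacks use S = {3, 6}:
n :  0  1  2  3  4  5  6  7  8  9 10 11 12 13 14 15 16
G :  0  0  0  1  1  1  2  2  2  0  0  0  1  1  1  2  2
Stack A: G(15) = 2.
Stack B: G(16) = 2.
Combined Grundy value = 2 ⊕ 2 = 0.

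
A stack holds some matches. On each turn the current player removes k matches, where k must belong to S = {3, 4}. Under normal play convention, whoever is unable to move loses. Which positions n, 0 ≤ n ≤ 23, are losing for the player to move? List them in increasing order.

0, 1, 2, 7, 8, 9, 14, 15, 16, 21, 22, 23

n :  0  1  2  3  4  5  6  7  8  9 10 11 12 13 14 15 16 17 18 19 20 21 22 23
G :  0  0  0  1  1  1  2  0  0  0  1  1  1  2  0  0  0  1  1  1  2  0  0  0
P-positions are exactly the n with G(n) = 0.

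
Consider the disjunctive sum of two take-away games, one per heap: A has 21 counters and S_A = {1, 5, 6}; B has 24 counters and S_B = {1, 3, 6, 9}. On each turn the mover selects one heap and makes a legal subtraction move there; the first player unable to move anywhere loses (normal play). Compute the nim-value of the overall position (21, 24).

Heap A, S = {1, 5, 6}:
G(0) = 0
G(1) = mex{0} = 1
G(2) = mex{1} = 0
G(3) = mex{0} = 1
G(4) = mex{1} = 0
G(5) = mex{0,0} = 1
G(6) = mex{1,1,0} = 2
G(7) = mex{2,0,1} = 3
G(8) = mex{3,1,0} = 2
G(9) = mex{2,0,1} = 3
G(10) = mex{3,1,0} = 2
G(11) = mex{2,2,1} = 0
G(12) = mex{0,3,2} = 1
G(13) = mex{1,2,3} = 0
G(14) = mex{0,3,2} = 1
G(15) = mex{1,2,3} = 0
G(16) = mex{0,0,2} = 1
G(17) = mex{1,1,0} = 2
G(18) = mex{2,0,1} = 3
G(19) = mex{3,1,0} = 2
G(20) = mex{2,0,1} = 3
G(21) = mex{3,1,0} = 2
G_A(21) = 2.
Heap B, S = {1, 3, 6, 9}:
n :  0  1  2  3  4  5  6  7  8  9 10 11 12 13 14 15 16 17 18 19 20 21 22 23 24
G :  0  1  0  1  0  1  2  3  2  3  2  3  0  1  0  1  0  1  2  3  2  3  2  3  0
G_B(24) = 0.
Combined Grundy value = 2 ⊕ 0 = 2.

2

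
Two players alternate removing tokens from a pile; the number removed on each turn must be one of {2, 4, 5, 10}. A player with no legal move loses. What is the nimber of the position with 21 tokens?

n :  0  1  2  3  4  5  6  7  8  9 10 11 12 13 14 15 16 17 18 19 20 21
G :  0  0  1  1  2  2  3  0  0  1  1  2  2  3  0  0  1  1  2  2  3  0

0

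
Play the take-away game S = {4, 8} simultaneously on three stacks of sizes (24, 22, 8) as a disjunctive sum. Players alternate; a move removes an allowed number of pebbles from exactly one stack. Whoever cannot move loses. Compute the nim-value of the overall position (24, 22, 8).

0

All stacks use S = {4, 8}:
n :  0  1  2  3  4  5  6  7  8  9 10 11 12 13 14 15 16 17 18 19 20 21 22 23 24
G :  0  0  0  0  1  1  1  1  2  2  2  2  0  0  0  0  1  1  1  1  2  2  2  2  0
Stack A: G(24) = 0.
Stack B: G(22) = 2.
Stack C: G(8) = 2.
Combined Grundy value = 0 ⊕ 2 ⊕ 2 = 0.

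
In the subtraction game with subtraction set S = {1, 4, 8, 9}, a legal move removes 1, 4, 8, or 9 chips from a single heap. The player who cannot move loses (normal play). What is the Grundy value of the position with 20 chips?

1

n :  0  1  2  3  4  5  6  7  8  9 10 11 12 13 14 15 16 17 18 19 20
G :  0  1  0  1  2  0  1  0  1  2  3  2  0  1  2  3  2  0  1  0  1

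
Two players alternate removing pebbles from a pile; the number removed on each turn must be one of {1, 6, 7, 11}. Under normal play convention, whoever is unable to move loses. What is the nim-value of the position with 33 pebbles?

3

G(0) = 0
G(1) = mex{0} = 1
G(2) = mex{1} = 0
G(3) = mex{0} = 1
G(4) = mex{1} = 0
G(5) = mex{0} = 1
G(6) = mex{1,0} = 2
G(7) = mex{2,1,0} = 3
G(8) = mex{3,0,1} = 2
G(9) = mex{2,1,0} = 3
G(10) = mex{3,0,1} = 2
G(11) = mex{2,1,0,0} = 3
G(12) = mex{3,2,1,1} = 0
G(13) = mex{0,3,2,0} = 1
G(14) = mex{1,2,3,1} = 0
G(15) = mex{0,3,2,0} = 1
G(16) = mex{1,2,3,1} = 0
G(17) = mex{0,3,2,2} = 1
G(18) = mex{1,0,3,3} = 2
G(19) = mex{2,1,0,2} = 3
G(20) = mex{3,0,1,3} = 2
G(21) = mex{2,1,0,2} = 3
G(22) = mex{3,0,1,3} = 2
G(23) = mex{2,1,0,0} = 3
G(24) = mex{3,2,1,1} = 0
G(25) = mex{0,3,2,0} = 1
G(26) = mex{1,2,3,1} = 0
G(27) = mex{0,3,2,0} = 1
G(28) = mex{1,2,3,1} = 0
G(29) = mex{0,3,2,2} = 1
G(30) = mex{1,0,3,3} = 2
G(31) = mex{2,1,0,2} = 3
G(32) = mex{3,0,1,3} = 2
G(33) = mex{2,1,0,2} = 3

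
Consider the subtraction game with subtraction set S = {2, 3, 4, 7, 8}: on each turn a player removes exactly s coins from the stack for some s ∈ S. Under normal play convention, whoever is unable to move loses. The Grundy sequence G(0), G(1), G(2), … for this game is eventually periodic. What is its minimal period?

11

G(0) = 0
G(1) = mex{} = 0
G(2) = mex{0} = 1
G(3) = mex{0,0} = 1
G(4) = mex{1,0,0} = 2
G(5) = mex{1,1,0} = 2
G(6) = mex{2,1,1} = 0
G(7) = mex{2,2,1,0} = 3
G(8) = mex{0,2,2,0,0} = 1
G(9) = mex{3,0,2,1,0} = 4
G(10) = mex{1,3,0,1,1} = 2
G(11) = mex{4,1,3,2,1} = 0
G(12) = mex{2,4,1,2,2} = 0
G(13) = mex{0,2,4,0,2} = 1
G(14) = mex{0,0,2,3,0} = 1
G(15) = mex{1,0,0,1,3} = 2
G(16) = mex{1,1,0,4,1} = 2
G(17) = mex{2,1,1,2,4} = 0
G(18) = mex{2,2,1,0,2} = 3
G(19) = mex{0,2,2,0,0} = 1
G(20) = mex{3,0,2,1,0} = 4
G(21) = mex{1,3,0,1,1} = 2
G(22) = mex{4,1,3,2,1} = 0
G(23) = mex{2,4,1,2,2} = 0
G(n+11) = G(n) holds for n = 0,…,7 (a full window of length max(S) = 8), so the sequence is purely periodic with period 11.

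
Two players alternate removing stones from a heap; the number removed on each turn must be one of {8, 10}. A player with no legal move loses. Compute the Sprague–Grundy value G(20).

0

n :  0  1  2  3  4  5  6  7  8  9 10 11 12 13 14 15 16 17 18 19 20
G :  0  0  0  0  0  0  0  0  1  1  1  1  1  1  1  1  2  2  0  0  0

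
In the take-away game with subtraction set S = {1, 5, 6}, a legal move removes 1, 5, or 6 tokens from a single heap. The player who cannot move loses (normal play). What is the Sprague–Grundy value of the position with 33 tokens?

0

n :  0  1  2  3  4  5  6  7  8  9 10 11 12 13 14 15 16 17 18 19 20 21 22 23 24 25 26 27 28 29 30 31 32 33
G :  0  1  0  1  0  1  2  3  2  3  2  0  1  0  1  0  1  2  3  2  3  2  0  1  0  1  0  1  2  3  2  3  2  0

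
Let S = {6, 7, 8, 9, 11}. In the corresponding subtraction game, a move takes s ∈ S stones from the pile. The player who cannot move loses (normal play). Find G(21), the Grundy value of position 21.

G(0) = 0
G(1) = mex{} = 0
G(2) = mex{} = 0
G(3) = mex{} = 0
G(4) = mex{} = 0
G(5) = mex{} = 0
G(6) = mex{0} = 1
G(7) = mex{0,0} = 1
G(8) = mex{0,0,0} = 1
G(9) = mex{0,0,0,0} = 1
G(10) = mex{0,0,0,0} = 1
G(11) = mex{0,0,0,0,0} = 1
G(12) = mex{1,0,0,0,0} = 2
G(13) = mex{1,1,0,0,0} = 2
G(14) = mex{1,1,1,0,0} = 2
G(15) = mex{1,1,1,1,0} = 2
G(16) = mex{1,1,1,1,0} = 2
G(17) = mex{1,1,1,1,1} = 0
G(18) = mex{2,1,1,1,1} = 0
G(19) = mex{2,2,1,1,1} = 0
G(20) = mex{2,2,2,1,1} = 0
G(21) = mex{2,2,2,2,1} = 0

0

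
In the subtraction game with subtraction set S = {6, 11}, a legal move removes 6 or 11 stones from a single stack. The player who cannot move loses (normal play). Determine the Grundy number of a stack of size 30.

n :  0  1  2  3  4  5  6  7  8  9 10 11 12 13 14 15 16 17 18 19 20 21 22 23 24 25 26 27 28 29 30
G :  0  0  0  0  0  0  1  1  1  1  1  1  2  2  2  2  2  0  0  0  0  0  0  1  1  1  1  1  1  2  2

2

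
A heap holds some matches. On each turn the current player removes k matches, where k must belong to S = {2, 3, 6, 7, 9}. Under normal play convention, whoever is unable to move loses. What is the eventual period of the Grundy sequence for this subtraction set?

n :  0  1  2  3  4  5  6  7  8  9 10 11 12 13 14 15 16 17 18 19 20 21 22 23 24 25 26 27 28 29 30 31 32 33 34 35 36 37 38 39 40 41 42 43 44 45 46 47 48 49 50 51 52 53 54 55 56 57 58 59 60
G :  0  0  1  1  2  0  3  1  2  2  3  3  4  0  5  1  4  0  0  1  1  2  2  3  3  5  2  4  0  0  1  1  4  0  2  1  3  3  2  2  4  0  5  1  4  0  0  1  1  2  2  3  3  5  2  4  0  0  1  1  4
From n = 12 onward G(n+28) = G(n); since this holds over max(S) = 9 consecutive positions the period is 28 (pre-period 12).

28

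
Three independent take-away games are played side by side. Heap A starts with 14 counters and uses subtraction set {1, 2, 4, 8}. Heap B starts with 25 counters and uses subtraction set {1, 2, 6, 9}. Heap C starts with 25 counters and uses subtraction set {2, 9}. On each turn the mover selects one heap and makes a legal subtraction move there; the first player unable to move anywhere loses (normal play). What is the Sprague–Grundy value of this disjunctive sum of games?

Heap A, S = {1, 2, 4, 8}:
n :  0  1  2  3  4  5  6  7  8  9 10 11 12 13 14
G :  0  1  2  0  1  2  0  1  2  0  1  2  0  1  2
G_A(14) = 2.
Heap B, S = {1, 2, 6, 9}:
G(0) = 0
G(1) = mex{0} = 1
G(2) = mex{1,0} = 2
G(3) = mex{2,1} = 0
G(4) = mex{0,2} = 1
G(5) = mex{1,0} = 2
G(6) = mex{2,1,0} = 3
G(7) = mex{3,2,1} = 0
G(8) = mex{0,3,2} = 1
G(9) = mex{1,0,0,0} = 2
G(10) = mex{2,1,1,1} = 0
G(11) = mex{0,2,2,2} = 1
G(12) = mex{1,0,3,0} = 2
G(13) = mex{2,1,0,1} = 3
G(14) = mex{3,2,1,2} = 0
G(15) = mex{0,3,2,3} = 1
G(16) = mex{1,0,0,0} = 2
G(17) = mex{2,1,1,1} = 0
G(18) = mex{0,2,2,2} = 1
G(19) = mex{1,0,3,0} = 2
G(20) = mex{2,1,0,1} = 3
G(21) = mex{3,2,1,2} = 0
G(22) = mex{0,3,2,3} = 1
G(23) = mex{1,0,0,0} = 2
G(24) = mex{2,1,1,1} = 0
G(25) = mex{0,2,2,2} = 1
G_B(25) = 1.
Heap C, S = {2, 9}:
G(0) = 0
G(1) = mex{} = 0
G(2) = mex{0} = 1
G(3) = mex{0} = 1
G(4) = mex{1} = 0
G(5) = mex{1} = 0
G(6) = mex{0} = 1
G(7) = mex{0} = 1
G(8) = mex{1} = 0
G(9) = mex{1,0} = 2
G(10) = mex{0,0} = 1
G(11) = mex{2,1} = 0
G(12) = mex{1,1} = 0
G(13) = mex{0,0} = 1
G(14) = mex{0,0} = 1
G(15) = mex{1,1} = 0
G(16) = mex{1,1} = 0
G(17) = mex{0,0} = 1
G(18) = mex{0,2} = 1
G(19) = mex{1,1} = 0
G(20) = mex{1,0} = 2
G(21) = mex{0,0} = 1
G(22) = mex{2,1} = 0
G(23) = mex{1,1} = 0
G(24) = mex{0,0} = 1
G(25) = mex{0,0} = 1
G_C(25) = 1.
Combined Grundy value = 2 ⊕ 1 ⊕ 1 = 2.

2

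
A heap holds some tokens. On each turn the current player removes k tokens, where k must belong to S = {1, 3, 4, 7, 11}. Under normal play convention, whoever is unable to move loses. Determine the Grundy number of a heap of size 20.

n :  0  1  2  3  4  5  6  7  8  9 10 11 12 13 14 15 16 17 18 19 20
G :  0  1  0  1  2  3  2  3  0  1  0  1  2  3  2  3  0  1  0  1  2

2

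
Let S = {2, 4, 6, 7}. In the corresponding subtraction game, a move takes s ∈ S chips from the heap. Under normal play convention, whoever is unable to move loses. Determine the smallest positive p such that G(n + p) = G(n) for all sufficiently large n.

9

G(0) = 0
G(1) = mex{} = 0
G(2) = mex{0} = 1
G(3) = mex{0} = 1
G(4) = mex{1,0} = 2
G(5) = mex{1,0} = 2
G(6) = mex{2,1,0} = 3
G(7) = mex{2,1,0,0} = 3
G(8) = mex{3,2,1,0} = 4
G(9) = mex{3,2,1,1} = 0
G(10) = mex{4,3,2,1} = 0
G(11) = mex{0,3,2,2} = 1
G(12) = mex{0,4,3,2} = 1
G(13) = mex{1,0,3,3} = 2
G(14) = mex{1,0,4,3} = 2
G(15) = mex{2,1,0,4} = 3
G(16) = mex{2,1,0,0} = 3
G(17) = mex{3,2,1,0} = 4
G(18) = mex{3,2,1,1} = 0
G(19) = mex{4,3,2,1} = 0
G(n+9) = G(n) holds for n = 0,…,6 (a full window of length max(S) = 7), so the sequence is purely periodic with period 9.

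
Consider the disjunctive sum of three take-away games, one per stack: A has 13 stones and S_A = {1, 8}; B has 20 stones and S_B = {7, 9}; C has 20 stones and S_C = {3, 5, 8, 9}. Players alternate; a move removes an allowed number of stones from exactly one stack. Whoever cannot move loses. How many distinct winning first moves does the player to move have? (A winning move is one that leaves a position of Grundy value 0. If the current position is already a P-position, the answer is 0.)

1

Stack A, S = {1, 8}:
G(0) = 0
G(1) = mex{0} = 1
G(2) = mex{1} = 0
G(3) = mex{0} = 1
G(4) = mex{1} = 0
G(5) = mex{0} = 1
G(6) = mex{1} = 0
G(7) = mex{0} = 1
G(8) = mex{1,0} = 2
G(9) = mex{2,1} = 0
G(10) = mex{0,0} = 1
G(11) = mex{1,1} = 0
G(12) = mex{0,0} = 1
G(13) = mex{1,1} = 0
G_A(13) = 0.
Stack B, S = {7, 9}:
n :  0  1  2  3  4  5  6  7  8  9 10 11 12 13 14 15 16 17 18 19 20
G :  0  0  0  0  0  0  0  1  1  1  1  1  1  1  2  2  0  0  0  0  0
G_B(20) = 0.
Stack C, S = {3, 5, 8, 9}:
G(0) = 0
G(1) = mex{} = 0
G(2) = mex{} = 0
G(3) = mex{0} = 1
G(4) = mex{0} = 1
G(5) = mex{0,0} = 1
G(6) = mex{1,0} = 2
G(7) = mex{1,0} = 2
G(8) = mex{1,1,0} = 2
G(9) = mex{2,1,0,0} = 3
G(10) = mex{2,1,0,0} = 3
G(11) = mex{2,2,1,0} = 3
G(12) = mex{3,2,1,1} = 0
G(13) = mex{3,2,1,1} = 0
G(14) = mex{3,3,2,1} = 0
G(15) = mex{0,3,2,2} = 1
G(16) = mex{0,3,2,2} = 1
G(17) = mex{0,0,3,2} = 1
G(18) = mex{1,0,3,3} = 2
G(19) = mex{1,0,3,3} = 2
G(20) = mex{1,1,0,3} = 2
G_C(20) = 2.
Combined Grundy value = 0 ⊕ 0 ⊕ 2 = 2.
A winning move leaves total XOR = 0, i.e. changes one component's Grundy value g to g ⊕ X where X is the current total.
Stack A: need g' = 0⊕2 = 2. Options: 13−1→G=1, 13−8→G=1. Hits: 0.
Stack B: need g' = 0⊕2 = 2. Options: 20−7→G=1, 20−9→G=1. Hits: 0.
Stack C: need g' = 2⊕2 = 0. Options: 20−3→G=1, 20−5→G=1, 20−8→G=0, 20−9→G=3. Hits: 1.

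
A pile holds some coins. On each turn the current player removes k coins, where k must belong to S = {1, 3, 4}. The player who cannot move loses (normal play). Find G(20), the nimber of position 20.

2

n :  0  1  2  3  4  5  6  7  8  9 10 11 12 13 14 15 16 17 18 19 20
G :  0  1  0  1  2  3  2  0  1  0  1  2  3  2  0  1  0  1  2  3  2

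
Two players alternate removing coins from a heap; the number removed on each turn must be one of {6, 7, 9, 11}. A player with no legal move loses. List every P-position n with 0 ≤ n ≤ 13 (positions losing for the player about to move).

G(0) = 0
G(1) = mex{} = 0
G(2) = mex{} = 0
G(3) = mex{} = 0
G(4) = mex{} = 0
G(5) = mex{} = 0
G(6) = mex{0} = 1
G(7) = mex{0,0} = 1
G(8) = mex{0,0} = 1
G(9) = mex{0,0,0} = 1
G(10) = mex{0,0,0} = 1
G(11) = mex{0,0,0,0} = 1
G(12) = mex{1,0,0,0} = 2
G(13) = mex{1,1,0,0} = 2
P-positions are exactly the n with G(n) = 0.

0, 1, 2, 3, 4, 5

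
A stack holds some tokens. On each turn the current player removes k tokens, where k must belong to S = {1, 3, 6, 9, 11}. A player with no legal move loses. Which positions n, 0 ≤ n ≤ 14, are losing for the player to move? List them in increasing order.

n :  0  1  2  3  4  5  6  7  8  9 10 11 12 13 14
G :  0  1  0  1  0  1  2  3  2  3  2  3  0  1  0
P-positions are exactly the n with G(n) = 0.

0, 2, 4, 12, 14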